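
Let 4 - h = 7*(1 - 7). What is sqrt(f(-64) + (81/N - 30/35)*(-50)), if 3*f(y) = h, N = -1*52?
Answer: sqrt(40566162)/546 ≈ 11.665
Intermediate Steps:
N = -52
h = 46 (h = 4 - 7*(1 - 7) = 4 - 7*(-6) = 4 - 1*(-42) = 4 + 42 = 46)
f(y) = 46/3 (f(y) = (1/3)*46 = 46/3)
sqrt(f(-64) + (81/N - 30/35)*(-50)) = sqrt(46/3 + (81/(-52) - 30/35)*(-50)) = sqrt(46/3 + (81*(-1/52) - 30*1/35)*(-50)) = sqrt(46/3 + (-81/52 - 6/7)*(-50)) = sqrt(46/3 - 879/364*(-50)) = sqrt(46/3 + 21975/182) = sqrt(74297/546) = sqrt(40566162)/546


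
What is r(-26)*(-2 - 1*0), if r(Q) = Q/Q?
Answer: -2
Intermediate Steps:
r(Q) = 1
r(-26)*(-2 - 1*0) = 1*(-2 - 1*0) = 1*(-2 + 0) = 1*(-2) = -2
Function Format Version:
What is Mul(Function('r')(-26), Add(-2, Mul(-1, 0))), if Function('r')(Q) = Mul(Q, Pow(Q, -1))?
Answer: -2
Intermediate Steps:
Function('r')(Q) = 1
Mul(Function('r')(-26), Add(-2, Mul(-1, 0))) = Mul(1, Add(-2, Mul(-1, 0))) = Mul(1, Add(-2, 0)) = Mul(1, -2) = -2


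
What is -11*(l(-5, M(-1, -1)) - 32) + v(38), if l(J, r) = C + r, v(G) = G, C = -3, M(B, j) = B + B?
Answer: 445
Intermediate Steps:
M(B, j) = 2*B
l(J, r) = -3 + r
-11*(l(-5, M(-1, -1)) - 32) + v(38) = -11*((-3 + 2*(-1)) - 32) + 38 = -11*((-3 - 2) - 32) + 38 = -11*(-5 - 32) + 38 = -11*(-37) + 38 = 407 + 38 = 445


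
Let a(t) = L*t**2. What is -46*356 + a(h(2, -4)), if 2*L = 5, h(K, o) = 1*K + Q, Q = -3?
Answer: -32747/2 ≈ -16374.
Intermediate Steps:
h(K, o) = -3 + K (h(K, o) = 1*K - 3 = K - 3 = -3 + K)
L = 5/2 (L = (1/2)*5 = 5/2 ≈ 2.5000)
a(t) = 5*t**2/2
-46*356 + a(h(2, -4)) = -46*356 + 5*(-3 + 2)**2/2 = -16376 + (5/2)*(-1)**2 = -16376 + (5/2)*1 = -16376 + 5/2 = -32747/2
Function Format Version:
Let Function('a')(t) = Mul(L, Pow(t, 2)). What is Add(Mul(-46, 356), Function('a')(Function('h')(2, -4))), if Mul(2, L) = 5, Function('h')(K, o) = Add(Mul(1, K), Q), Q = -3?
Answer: Rational(-32747, 2) ≈ -16374.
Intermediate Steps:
Function('h')(K, o) = Add(-3, K) (Function('h')(K, o) = Add(Mul(1, K), -3) = Add(K, -3) = Add(-3, K))
L = Rational(5, 2) (L = Mul(Rational(1, 2), 5) = Rational(5, 2) ≈ 2.5000)
Function('a')(t) = Mul(Rational(5, 2), Pow(t, 2))
Add(Mul(-46, 356), Function('a')(Function('h')(2, -4))) = Add(Mul(-46, 356), Mul(Rational(5, 2), Pow(Add(-3, 2), 2))) = Add(-16376, Mul(Rational(5, 2), Pow(-1, 2))) = Add(-16376, Mul(Rational(5, 2), 1)) = Add(-16376, Rational(5, 2)) = Rational(-32747, 2)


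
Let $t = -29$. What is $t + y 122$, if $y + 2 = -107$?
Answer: $-13327$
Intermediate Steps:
$y = -109$ ($y = -2 - 107 = -109$)
$t + y 122 = -29 - 13298 = -13327$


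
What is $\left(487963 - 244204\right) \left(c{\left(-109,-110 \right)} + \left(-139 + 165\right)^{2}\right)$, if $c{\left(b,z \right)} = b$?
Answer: $138211353$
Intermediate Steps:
$\left(487963 - 244204\right) \left(c{\left(-109,-110 \right)} + \left(-139 + 165\right)^{2}\right) = \left(487963 - 244204\right) \left(-109 + \left(-139 + 165\right)^{2}\right) = 243759 \left(-109 + 26^{2}\right) = 243759 \left(-109 + 676\right) = 243759 \cdot 567 = 138211353$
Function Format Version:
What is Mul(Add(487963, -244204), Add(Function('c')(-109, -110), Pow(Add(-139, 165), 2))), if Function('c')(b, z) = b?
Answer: 138211353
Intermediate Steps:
Mul(Add(487963, -244204), Add(Function('c')(-109, -110), Pow(Add(-139, 165), 2))) = Mul(Add(487963, -244204), Add(-109, Pow(Add(-139, 165), 2))) = Mul(243759, Add(-109, Pow(26, 2))) = Mul(243759, Add(-109, 676)) = Mul(243759, 567) = 138211353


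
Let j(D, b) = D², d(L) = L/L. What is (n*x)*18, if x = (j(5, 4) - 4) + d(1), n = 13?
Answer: 5148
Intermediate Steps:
d(L) = 1
x = 22 (x = (5² - 4) + 1 = (25 - 4) + 1 = 21 + 1 = 22)
(n*x)*18 = (13*22)*18 = 286*18 = 5148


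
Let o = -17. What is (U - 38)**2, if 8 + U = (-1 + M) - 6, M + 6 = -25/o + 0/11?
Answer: 956484/289 ≈ 3309.6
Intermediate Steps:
M = -77/17 (M = -6 + (-25/(-17) + 0/11) = -6 + (-25*(-1/17) + 0*(1/11)) = -6 + (25/17 + 0) = -6 + 25/17 = -77/17 ≈ -4.5294)
U = -332/17 (U = -8 + ((-1 - 77/17) - 6) = -8 + (-94/17 - 6) = -8 - 196/17 = -332/17 ≈ -19.529)
(U - 38)**2 = (-332/17 - 38)**2 = (-978/17)**2 = 956484/289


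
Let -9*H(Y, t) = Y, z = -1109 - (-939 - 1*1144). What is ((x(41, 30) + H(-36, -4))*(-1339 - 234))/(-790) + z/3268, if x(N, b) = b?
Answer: 43887159/645430 ≈ 67.997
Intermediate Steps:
z = 974 (z = -1109 - (-939 - 1144) = -1109 - 1*(-2083) = -1109 + 2083 = 974)
H(Y, t) = -Y/9
((x(41, 30) + H(-36, -4))*(-1339 - 234))/(-790) + z/3268 = ((30 - 1/9*(-36))*(-1339 - 234))/(-790) + 974/3268 = ((30 + 4)*(-1573))*(-1/790) + 974*(1/3268) = (34*(-1573))*(-1/790) + 487/1634 = -53482*(-1/790) + 487/1634 = 26741/395 + 487/1634 = 43887159/645430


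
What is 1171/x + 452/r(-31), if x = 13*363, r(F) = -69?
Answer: -228021/36179 ≈ -6.3026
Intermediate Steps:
x = 4719
1171/x + 452/r(-31) = 1171/4719 + 452/(-69) = 1171*(1/4719) + 452*(-1/69) = 1171/4719 - 452/69 = -228021/36179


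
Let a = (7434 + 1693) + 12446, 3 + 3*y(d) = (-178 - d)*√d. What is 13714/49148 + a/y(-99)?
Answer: -3299341/93725236 + 189363*I*√11/7628 ≈ -0.035202 + 82.334*I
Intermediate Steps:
y(d) = -1 + √d*(-178 - d)/3 (y(d) = -1 + ((-178 - d)*√d)/3 = -1 + (√d*(-178 - d))/3 = -1 + √d*(-178 - d)/3)
a = 21573 (a = 9127 + 12446 = 21573)
13714/49148 + a/y(-99) = 13714/49148 + 21573/(-1 - 178*I*√11 - (-99)*I*√11) = 13714*(1/49148) + 21573/(-1 - 178*I*√11 - (-99)*I*√11) = 6857/24574 + 21573/(-1 - 178*I*√11 + 99*I*√11) = 6857/24574 + 21573/(-1 - 79*I*√11)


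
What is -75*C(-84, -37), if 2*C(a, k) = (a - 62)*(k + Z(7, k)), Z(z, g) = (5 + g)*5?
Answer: -1078575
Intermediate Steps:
Z(z, g) = 25 + 5*g
C(a, k) = (-62 + a)*(25 + 6*k)/2 (C(a, k) = ((a - 62)*(k + (25 + 5*k)))/2 = ((-62 + a)*(25 + 6*k))/2 = (-62 + a)*(25 + 6*k)/2)
-75*C(-84, -37) = -75*(-775 - 186*(-37) + (25/2)*(-84) + 3*(-84)*(-37)) = -75*(-775 + 6882 - 1050 + 9324) = -75*14381 = -1078575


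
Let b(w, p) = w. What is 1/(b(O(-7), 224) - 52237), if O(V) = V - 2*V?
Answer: -1/52230 ≈ -1.9146e-5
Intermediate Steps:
O(V) = -V
1/(b(O(-7), 224) - 52237) = 1/(-1*(-7) - 52237) = 1/(7 - 52237) = 1/(-52230) = -1/52230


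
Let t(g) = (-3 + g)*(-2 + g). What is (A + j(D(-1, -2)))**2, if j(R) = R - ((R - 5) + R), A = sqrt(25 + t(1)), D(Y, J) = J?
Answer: 76 + 42*sqrt(3) ≈ 148.75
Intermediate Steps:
A = 3*sqrt(3) (A = sqrt(25 + (6 + 1**2 - 5*1)) = sqrt(25 + (6 + 1 - 5)) = sqrt(25 + 2) = sqrt(27) = 3*sqrt(3) ≈ 5.1962)
j(R) = 5 - R (j(R) = R - ((-5 + R) + R) = R - (-5 + 2*R) = R + (5 - 2*R) = 5 - R)
(A + j(D(-1, -2)))**2 = (3*sqrt(3) + (5 - 1*(-2)))**2 = (3*sqrt(3) + (5 + 2))**2 = (3*sqrt(3) + 7)**2 = (7 + 3*sqrt(3))**2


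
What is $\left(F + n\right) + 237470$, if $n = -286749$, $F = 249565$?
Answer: $200286$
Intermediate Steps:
$\left(F + n\right) + 237470 = \left(249565 - 286749\right) + 237470 = -37184 + 237470 = 200286$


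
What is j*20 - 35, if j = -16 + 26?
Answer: 165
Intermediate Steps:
j = 10
j*20 - 35 = 10*20 - 35 = 200 - 35 = 165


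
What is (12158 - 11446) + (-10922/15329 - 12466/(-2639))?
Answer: 28964968628/40453231 ≈ 716.01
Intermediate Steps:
(12158 - 11446) + (-10922/15329 - 12466/(-2639)) = 712 + (-10922*1/15329 - 12466*(-1/2639)) = 712 + (-10922/15329 + 12466/2639) = 712 + 162268156/40453231 = 28964968628/40453231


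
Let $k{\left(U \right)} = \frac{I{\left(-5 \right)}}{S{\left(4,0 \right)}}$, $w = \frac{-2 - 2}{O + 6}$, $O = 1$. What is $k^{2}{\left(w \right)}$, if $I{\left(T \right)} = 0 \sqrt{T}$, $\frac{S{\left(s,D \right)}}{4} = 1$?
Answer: $0$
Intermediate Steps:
$S{\left(s,D \right)} = 4$ ($S{\left(s,D \right)} = 4 \cdot 1 = 4$)
$I{\left(T \right)} = 0$
$w = - \frac{4}{7}$ ($w = \frac{-2 - 2}{1 + 6} = - \frac{4}{7} \approx -0.57143$)
$k{\left(U \right)} = 0$ ($k{\left(U \right)} = \frac{0}{4} = 0 \cdot \frac{1}{4} = 0$)
$k^{2}{\left(w \right)} = 0^{2} = 0$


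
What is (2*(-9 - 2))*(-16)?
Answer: 352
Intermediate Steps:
(2*(-9 - 2))*(-16) = (2*(-11))*(-16) = -22*(-16) = 352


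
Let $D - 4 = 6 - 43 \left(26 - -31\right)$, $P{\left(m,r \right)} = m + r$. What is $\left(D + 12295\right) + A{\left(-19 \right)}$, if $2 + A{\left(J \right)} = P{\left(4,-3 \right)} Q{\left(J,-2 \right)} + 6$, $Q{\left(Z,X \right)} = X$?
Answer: $9856$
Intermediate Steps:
$D = -2441$ ($D = 4 + \left(6 - 43 \left(26 - -31\right)\right) = 4 + \left(6 - 43 \left(26 + 31\right)\right) = 4 + \left(6 - 2451\right) = 4 - 2445 = -2441$)
$A{\left(J \right)} = 2$ ($A{\left(J \right)} = -2 + \left(\left(4 - 3\right) \left(-2\right) + 6\right) = -2 + \left(1 \left(-2\right) + 6\right) = -2 + \left(-2 + 6\right) = -2 + 4 = 2$)
$\left(D + 12295\right) + A{\left(-19 \right)} = \left(-2441 + 12295\right) + 2 = 9854 + 2 = 9856$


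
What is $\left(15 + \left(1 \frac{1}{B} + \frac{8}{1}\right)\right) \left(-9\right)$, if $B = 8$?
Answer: $- \frac{1665}{8} \approx -208.13$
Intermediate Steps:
$\left(15 + \left(1 \frac{1}{B} + \frac{8}{1}\right)\right) \left(-9\right) = \left(15 + \left(1 \cdot \frac{1}{8} + \frac{8}{1}\right)\right) \left(-9\right) = \left(15 + \left(1 \cdot \frac{1}{8} + 8 \cdot 1\right)\right) \left(-9\right) = \left(15 + \left(\frac{1}{8} + 8\right)\right) \left(-9\right) = \left(15 + \frac{65}{8}\right) \left(-9\right) = \frac{185}{8} \left(-9\right) = - \frac{1665}{8}$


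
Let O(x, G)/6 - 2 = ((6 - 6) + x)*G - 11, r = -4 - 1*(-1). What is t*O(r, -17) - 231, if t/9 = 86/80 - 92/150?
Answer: 40803/50 ≈ 816.06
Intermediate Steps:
r = -3 (r = -4 + 1 = -3)
O(x, G) = -54 + 6*G*x (O(x, G) = 12 + 6*(((6 - 6) + x)*G - 11) = 12 + 6*((0 + x)*G - 11) = 12 + 6*(x*G - 11) = 12 + 6*(G*x - 11) = 12 + 6*(-11 + G*x) = 12 + (-66 + 6*G*x) = -54 + 6*G*x)
t = 831/200 (t = 9*(86/80 - 92/150) = 9*(86*(1/80) - 92*1/150) = 9*(43/40 - 46/75) = 9*(277/600) = 831/200 ≈ 4.1550)
t*O(r, -17) - 231 = 831*(-54 + 6*(-17)*(-3))/200 - 231 = 831*(-54 + 306)/200 - 231 = (831/200)*252 - 231 = 52353/50 - 231 = 40803/50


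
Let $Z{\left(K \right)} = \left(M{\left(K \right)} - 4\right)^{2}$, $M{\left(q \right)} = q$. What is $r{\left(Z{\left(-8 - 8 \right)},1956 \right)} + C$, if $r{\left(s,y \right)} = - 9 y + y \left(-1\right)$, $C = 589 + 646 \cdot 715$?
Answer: $442919$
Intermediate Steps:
$C = 462479$ ($C = 589 + 461890 = 462479$)
$Z{\left(K \right)} = \left(-4 + K\right)^{2}$ ($Z{\left(K \right)} = \left(K - 4\right)^{2} = \left(-4 + K\right)^{2}$)
$r{\left(s,y \right)} = - 10 y$ ($r{\left(s,y \right)} = - 9 y - y = - 10 y$)
$r{\left(Z{\left(-8 - 8 \right)},1956 \right)} + C = \left(-10\right) 1956 + 462479 = -19560 + 462479 = 442919$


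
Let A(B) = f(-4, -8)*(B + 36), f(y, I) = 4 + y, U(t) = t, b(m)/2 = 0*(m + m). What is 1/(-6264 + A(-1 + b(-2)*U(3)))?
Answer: -1/6264 ≈ -0.00015964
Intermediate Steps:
b(m) = 0 (b(m) = 2*(0*(m + m)) = 2*(0*(2*m)) = 2*0 = 0)
A(B) = 0 (A(B) = (4 - 4)*(B + 36) = 0*(36 + B) = 0)
1/(-6264 + A(-1 + b(-2)*U(3))) = 1/(-6264 + 0) = 1/(-6264) = -1/6264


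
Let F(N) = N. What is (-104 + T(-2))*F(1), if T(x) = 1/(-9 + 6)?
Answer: -313/3 ≈ -104.33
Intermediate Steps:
T(x) = -⅓ (T(x) = 1/(-3) = -⅓)
(-104 + T(-2))*F(1) = (-104 - ⅓)*1 = -313/3*1 = -313/3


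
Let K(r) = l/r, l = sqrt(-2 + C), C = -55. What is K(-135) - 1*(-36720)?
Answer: 36720 - I*sqrt(57)/135 ≈ 36720.0 - 0.055925*I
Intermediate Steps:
l = I*sqrt(57) (l = sqrt(-2 - 55) = sqrt(-57) = I*sqrt(57) ≈ 7.5498*I)
K(r) = I*sqrt(57)/r (K(r) = (I*sqrt(57))/r = I*sqrt(57)/r)
K(-135) - 1*(-36720) = I*sqrt(57)/(-135) - 1*(-36720) = I*sqrt(57)*(-1/135) + 36720 = -I*sqrt(57)/135 + 36720 = 36720 - I*sqrt(57)/135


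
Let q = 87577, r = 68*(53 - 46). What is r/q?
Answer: 68/12511 ≈ 0.0054352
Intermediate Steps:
r = 476 (r = 68*7 = 476)
r/q = 476/87577 = 476*(1/87577) = 68/12511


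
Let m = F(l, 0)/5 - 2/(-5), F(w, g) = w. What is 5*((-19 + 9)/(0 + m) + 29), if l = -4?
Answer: 270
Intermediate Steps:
m = -2/5 (m = -4/5 - 2/(-5) = -4*1/5 - 2*(-1/5) = -4/5 + 2/5 = -2/5 ≈ -0.40000)
5*((-19 + 9)/(0 + m) + 29) = 5*((-19 + 9)/(0 - 2/5) + 29) = 5*(-10/(-2/5) + 29) = 5*(-10*(-5/2) + 29) = 5*(25 + 29) = 5*54 = 270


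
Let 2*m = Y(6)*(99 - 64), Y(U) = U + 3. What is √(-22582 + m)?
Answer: I*√89698/2 ≈ 149.75*I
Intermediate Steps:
Y(U) = 3 + U
m = 315/2 (m = ((3 + 6)*(99 - 64))/2 = (9*35)/2 = (½)*315 = 315/2 ≈ 157.50)
√(-22582 + m) = √(-22582 + 315/2) = √(-44849/2) = I*√89698/2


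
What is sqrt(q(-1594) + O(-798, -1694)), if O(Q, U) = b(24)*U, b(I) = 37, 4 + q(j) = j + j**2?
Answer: 4*sqrt(154785) ≈ 1573.7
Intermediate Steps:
q(j) = -4 + j + j**2 (q(j) = -4 + (j + j**2) = -4 + j + j**2)
O(Q, U) = 37*U
sqrt(q(-1594) + O(-798, -1694)) = sqrt((-4 - 1594 + (-1594)**2) + 37*(-1694)) = sqrt((-4 - 1594 + 2540836) - 62678) = sqrt(2539238 - 62678) = sqrt(2476560) = 4*sqrt(154785)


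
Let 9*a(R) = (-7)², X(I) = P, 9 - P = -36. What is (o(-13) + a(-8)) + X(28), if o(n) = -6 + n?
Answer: 283/9 ≈ 31.444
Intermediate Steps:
P = 45 (P = 9 - 1*(-36) = 9 + 36 = 45)
X(I) = 45
a(R) = 49/9 (a(R) = (⅑)*(-7)² = (⅑)*49 = 49/9)
(o(-13) + a(-8)) + X(28) = ((-6 - 13) + 49/9) + 45 = (-19 + 49/9) + 45 = -122/9 + 45 = 283/9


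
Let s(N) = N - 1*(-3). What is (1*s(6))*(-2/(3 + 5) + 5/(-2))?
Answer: -99/4 ≈ -24.750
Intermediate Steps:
s(N) = 3 + N (s(N) = N + 3 = 3 + N)
(1*s(6))*(-2/(3 + 5) + 5/(-2)) = (1*(3 + 6))*(-2/(3 + 5) + 5/(-2)) = (1*9)*(-2/8 + 5*(-½)) = 9*(-2*⅛ - 5/2) = 9*(-¼ - 5/2) = 9*(-11/4) = -99/4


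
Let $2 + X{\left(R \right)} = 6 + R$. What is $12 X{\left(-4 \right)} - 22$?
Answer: $-22$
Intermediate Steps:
$X{\left(R \right)} = 4 + R$ ($X{\left(R \right)} = -2 + \left(6 + R\right) = 4 + R$)
$12 X{\left(-4 \right)} - 22 = 12 \left(4 - 4\right) - 22 = 12 \cdot 0 - 22 = 0 - 22 = -22$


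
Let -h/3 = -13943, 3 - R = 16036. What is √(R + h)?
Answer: 2*√6449 ≈ 160.61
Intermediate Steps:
R = -16033 (R = 3 - 1*16036 = 3 - 16036 = -16033)
h = 41829 (h = -3*(-13943) = 41829)
√(R + h) = √(-16033 + 41829) = √25796 = 2*√6449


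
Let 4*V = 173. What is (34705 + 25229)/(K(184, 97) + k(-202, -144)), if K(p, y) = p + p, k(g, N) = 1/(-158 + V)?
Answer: 13754853/84454 ≈ 162.87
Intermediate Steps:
V = 173/4 (V = (1/4)*173 = 173/4 ≈ 43.250)
k(g, N) = -4/459 (k(g, N) = 1/(-158 + 173/4) = 1/(-459/4) = -4/459)
K(p, y) = 2*p
(34705 + 25229)/(K(184, 97) + k(-202, -144)) = (34705 + 25229)/(2*184 - 4/459) = 59934/(368 - 4/459) = 59934/(168908/459) = 59934*(459/168908) = 13754853/84454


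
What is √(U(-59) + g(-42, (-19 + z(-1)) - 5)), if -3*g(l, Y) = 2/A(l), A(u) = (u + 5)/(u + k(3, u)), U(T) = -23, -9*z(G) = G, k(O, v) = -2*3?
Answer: I*√32671/37 ≈ 4.8852*I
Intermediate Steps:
k(O, v) = -6
z(G) = -G/9
A(u) = (5 + u)/(-6 + u) (A(u) = (u + 5)/(u - 6) = (5 + u)/(-6 + u))
g(l, Y) = -2*(-6 + l)/(3*(5 + l)) (g(l, Y) = -2/(3*((5 + l)/(-6 + l))) = -2*(-6 + l)/(5 + l)/3 = -2*(-6 + l)/(3*(5 + l)))
√(U(-59) + g(-42, (-19 + z(-1)) - 5)) = √(-23 + 2*(6 - 1*(-42))/(3*(5 - 42))) = √(-23 + (⅔)*(6 + 42)/(-37)) = √(-23 + (⅔)*(-1/37)*48) = √(-23 - 32/37) = √(-883/37) = I*√32671/37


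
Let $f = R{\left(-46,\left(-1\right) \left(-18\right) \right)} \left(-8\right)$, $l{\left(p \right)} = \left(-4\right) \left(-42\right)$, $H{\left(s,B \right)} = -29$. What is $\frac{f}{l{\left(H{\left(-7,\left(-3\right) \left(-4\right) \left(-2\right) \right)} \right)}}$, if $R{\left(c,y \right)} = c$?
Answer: $\frac{46}{21} \approx 2.1905$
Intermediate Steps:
$l{\left(p \right)} = 168$
$f = 368$ ($f = \left(-46\right) \left(-8\right) = 368$)
$\frac{f}{l{\left(H{\left(-7,\left(-3\right) \left(-4\right) \left(-2\right) \right)} \right)}} = \frac{368}{168} = 368 \cdot \frac{1}{168} = \frac{46}{21}$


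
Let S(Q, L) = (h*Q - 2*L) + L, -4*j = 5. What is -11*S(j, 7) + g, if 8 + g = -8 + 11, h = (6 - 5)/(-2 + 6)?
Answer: 1207/16 ≈ 75.438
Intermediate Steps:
j = -5/4 (j = -1/4*5 = -5/4 ≈ -1.2500)
h = 1/4 ≈ 0.25000
g = -5 (g = -8 + (-8 + 11) = -8 + 3 = -5)
S(Q, L) = -L + Q/4 (S(Q, L) = (Q/4 - 2*L) + L = (-2*L + Q/4) + L = -L + Q/4)
-11*S(j, 7) + g = -11*(-1*7 + (1/4)*(-5/4)) - 5 = -11*(-7 - 5/16) - 5 = -11*(-117/16) - 5 = 1287/16 - 5 = 1207/16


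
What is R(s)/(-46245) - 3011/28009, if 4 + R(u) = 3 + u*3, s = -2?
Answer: -139047632/1295276205 ≈ -0.10735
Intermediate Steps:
R(u) = -1 + 3*u (R(u) = -4 + (3 + u*3) = -4 + (3 + 3*u) = -1 + 3*u)
R(s)/(-46245) - 3011/28009 = (-1 + 3*(-2))/(-46245) - 3011/28009 = (-1 - 6)*(-1/46245) - 3011*1/28009 = -7*(-1/46245) - 3011/28009 = 7/46245 - 3011/28009 = -139047632/1295276205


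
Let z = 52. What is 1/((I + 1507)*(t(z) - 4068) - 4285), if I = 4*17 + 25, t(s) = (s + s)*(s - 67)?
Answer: -1/9009085 ≈ -1.1100e-7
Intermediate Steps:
t(s) = 2*s*(-67 + s) (t(s) = (2*s)*(-67 + s) = 2*s*(-67 + s))
I = 93 (I = 68 + 25 = 93)
1/((I + 1507)*(t(z) - 4068) - 4285) = 1/((93 + 1507)*(2*52*(-67 + 52) - 4068) - 4285) = 1/(1600*(2*52*(-15) - 4068) - 4285) = 1/(1600*(-1560 - 4068) - 4285) = 1/(1600*(-5628) - 4285) = 1/(-9004800 - 4285) = 1/(-9009085) = -1/9009085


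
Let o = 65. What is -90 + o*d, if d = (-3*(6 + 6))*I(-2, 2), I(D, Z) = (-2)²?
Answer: -9450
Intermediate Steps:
I(D, Z) = 4
d = -144 (d = -3*(6 + 6)*4 = -3*12*4 = -36*4 = -144)
-90 + o*d = -90 + 65*(-144) = -90 - 9360 = -9450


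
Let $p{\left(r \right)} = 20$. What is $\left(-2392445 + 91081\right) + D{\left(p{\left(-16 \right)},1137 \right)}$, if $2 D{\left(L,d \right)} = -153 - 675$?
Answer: $-2301778$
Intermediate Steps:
$D{\left(L,d \right)} = -414$ ($D{\left(L,d \right)} = \frac{-153 - 675}{2} = \frac{1}{2} \left(-828\right) = -414$)
$\left(-2392445 + 91081\right) + D{\left(p{\left(-16 \right)},1137 \right)} = \left(-2392445 + 91081\right) - 414 = -2301364 - 414 = -2301778$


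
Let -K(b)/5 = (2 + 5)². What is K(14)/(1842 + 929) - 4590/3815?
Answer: -2730713/2114273 ≈ -1.2916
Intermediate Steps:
K(b) = -245 (K(b) = -5*(2 + 5)² = -5*7² = -5*49 = -245)
K(14)/(1842 + 929) - 4590/3815 = -245/(1842 + 929) - 4590/3815 = -245/2771 - 4590*1/3815 = -245*1/2771 - 918/763 = -245/2771 - 918/763 = -2730713/2114273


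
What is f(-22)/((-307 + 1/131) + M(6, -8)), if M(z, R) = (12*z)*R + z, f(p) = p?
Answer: 1441/57443 ≈ 0.025086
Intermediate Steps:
M(z, R) = z + 12*R*z (M(z, R) = 12*R*z + z = z + 12*R*z)
f(-22)/((-307 + 1/131) + M(6, -8)) = -22/((-307 + 1/131) + 6*(1 + 12*(-8))) = -22/((-307 + 1/131) + 6*(1 - 96)) = -22/(-40216/131 + 6*(-95)) = -22/(-40216/131 - 570) = -22/(-114886/131) = -22*(-131/114886) = 1441/57443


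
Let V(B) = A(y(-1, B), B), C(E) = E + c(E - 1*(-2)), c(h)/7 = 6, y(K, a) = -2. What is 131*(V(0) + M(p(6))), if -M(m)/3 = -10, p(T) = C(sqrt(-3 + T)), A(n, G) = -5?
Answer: 3275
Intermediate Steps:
c(h) = 42 (c(h) = 7*6 = 42)
C(E) = 42 + E (C(E) = E + 42 = 42 + E)
p(T) = 42 + sqrt(-3 + T)
V(B) = -5
M(m) = 30 (M(m) = -3*(-10) = 30)
131*(V(0) + M(p(6))) = 131*(-5 + 30) = 131*25 = 3275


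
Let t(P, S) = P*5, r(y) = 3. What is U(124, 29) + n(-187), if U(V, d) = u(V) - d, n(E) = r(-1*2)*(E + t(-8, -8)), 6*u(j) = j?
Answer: -2068/3 ≈ -689.33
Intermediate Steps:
u(j) = j/6
t(P, S) = 5*P
n(E) = -120 + 3*E (n(E) = 3*(E + 5*(-8)) = 3*(E - 40) = 3*(-40 + E) = -120 + 3*E)
U(V, d) = -d + V/6 (U(V, d) = V/6 - d = -d + V/6)
U(124, 29) + n(-187) = (-1*29 + (⅙)*124) + (-120 + 3*(-187)) = (-29 + 62/3) + (-120 - 561) = -25/3 - 681 = -2068/3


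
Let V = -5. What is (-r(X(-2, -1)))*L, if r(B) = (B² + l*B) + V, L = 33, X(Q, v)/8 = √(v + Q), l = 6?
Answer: 6501 - 1584*I*√3 ≈ 6501.0 - 2743.6*I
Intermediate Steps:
X(Q, v) = 8*√(Q + v) (X(Q, v) = 8*√(v + Q) = 8*√(Q + v))
r(B) = -5 + B² + 6*B (r(B) = (B² + 6*B) - 5 = -5 + B² + 6*B)
(-r(X(-2, -1)))*L = -(-5 + (8*√(-2 - 1))² + 6*(8*√(-2 - 1)))*33 = -(-5 + (8*√(-3))² + 6*(8*√(-3)))*33 = -(-5 + (8*(I*√3))² + 6*(8*(I*√3)))*33 = -(-5 + (8*I*√3)² + 6*(8*I*√3))*33 = -(-5 - 192 + 48*I*√3)*33 = -(-197 + 48*I*√3)*33 = (197 - 48*I*√3)*33 = 6501 - 1584*I*√3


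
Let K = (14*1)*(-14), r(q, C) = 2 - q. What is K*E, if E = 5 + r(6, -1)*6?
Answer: 3724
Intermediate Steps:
K = -196 (K = 14*(-14) = -196)
E = -19 (E = 5 + (2 - 1*6)*6 = 5 + (2 - 6)*6 = 5 - 4*6 = 5 - 24 = -19)
K*E = -196*(-19) = 3724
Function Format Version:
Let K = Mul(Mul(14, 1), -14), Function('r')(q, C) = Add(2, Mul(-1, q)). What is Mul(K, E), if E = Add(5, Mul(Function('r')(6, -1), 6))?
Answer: 3724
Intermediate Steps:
K = -196 (K = Mul(14, -14) = -196)
E = -19 (E = Add(5, Mul(Add(2, Mul(-1, 6)), 6)) = Add(5, Mul(Add(2, -6), 6)) = Add(5, Mul(-4, 6)) = Add(5, -24) = -19)
Mul(K, E) = Mul(-196, -19) = 3724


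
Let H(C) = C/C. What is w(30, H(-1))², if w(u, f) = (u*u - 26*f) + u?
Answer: 817216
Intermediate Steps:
H(C) = 1
w(u, f) = u + u² - 26*f (w(u, f) = (u² - 26*f) + u = u + u² - 26*f)
w(30, H(-1))² = (30 + 30² - 26*1)² = (30 + 900 - 26)² = 904² = 817216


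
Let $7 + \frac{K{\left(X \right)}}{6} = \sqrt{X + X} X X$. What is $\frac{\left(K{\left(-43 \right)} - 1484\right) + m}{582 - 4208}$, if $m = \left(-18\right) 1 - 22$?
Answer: $\frac{783}{1813} - \frac{5547 i \sqrt{86}}{1813} \approx 0.43188 - 28.373 i$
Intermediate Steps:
$m = -40$ ($m = -18 - 22 = -40$)
$K{\left(X \right)} = -42 + 6 \sqrt{2} X^{\frac{5}{2}}$ ($K{\left(X \right)} = -42 + 6 \sqrt{X + X} X X = -42 + 6 \sqrt{2 X} X X = -42 + 6 \sqrt{2} \sqrt{X} X X = -42 + 6 \sqrt{2} X^{\frac{3}{2}} X = -42 + 6 \sqrt{2} X^{\frac{5}{2}}$)
$\frac{\left(K{\left(-43 \right)} - 1484\right) + m}{582 - 4208} = \frac{\left(\left(-42 + 6 \sqrt{2} \left(-43\right)^{\frac{5}{2}}\right) - 1484\right) - 40}{582 - 4208} = \frac{\left(\left(-42 + 6 \sqrt{2} \cdot 1849 i \sqrt{43}\right) - 1484\right) - 40}{-3626} = \left(\left(\left(-42 + 11094 i \sqrt{86}\right) - 1484\right) - 40\right) \left(- \frac{1}{3626}\right) = \left(\left(-1526 + 11094 i \sqrt{86}\right) - 40\right) \left(- \frac{1}{3626}\right) = \left(-1566 + 11094 i \sqrt{86}\right) \left(- \frac{1}{3626}\right) = \frac{783}{1813} - \frac{5547 i \sqrt{86}}{1813}$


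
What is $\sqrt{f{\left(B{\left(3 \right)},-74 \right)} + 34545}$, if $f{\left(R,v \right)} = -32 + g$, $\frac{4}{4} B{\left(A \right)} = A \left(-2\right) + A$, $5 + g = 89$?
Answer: $\sqrt{34597} \approx 186.0$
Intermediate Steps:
$g = 84$ ($g = -5 + 89 = 84$)
$B{\left(A \right)} = - A$ ($B{\left(A \right)} = A \left(-2\right) + A = - 2 A + A = - A$)
$f{\left(R,v \right)} = 52$ ($f{\left(R,v \right)} = -32 + 84 = 52$)
$\sqrt{f{\left(B{\left(3 \right)},-74 \right)} + 34545} = \sqrt{52 + 34545} = \sqrt{34597}$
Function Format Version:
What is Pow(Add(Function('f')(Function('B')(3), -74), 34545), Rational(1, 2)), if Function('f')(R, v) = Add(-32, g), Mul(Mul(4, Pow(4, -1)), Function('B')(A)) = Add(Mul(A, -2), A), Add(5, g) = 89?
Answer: Pow(34597, Rational(1, 2)) ≈ 186.00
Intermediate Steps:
g = 84 (g = Add(-5, 89) = 84)
Function('B')(A) = Mul(-1, A) (Function('B')(A) = Add(Mul(A, -2), A) = Add(Mul(-2, A), A) = Mul(-1, A))
Function('f')(R, v) = 52 (Function('f')(R, v) = Add(-32, 84) = 52)
Pow(Add(Function('f')(Function('B')(3), -74), 34545), Rational(1, 2)) = Pow(Add(52, 34545), Rational(1, 2)) = Pow(34597, Rational(1, 2))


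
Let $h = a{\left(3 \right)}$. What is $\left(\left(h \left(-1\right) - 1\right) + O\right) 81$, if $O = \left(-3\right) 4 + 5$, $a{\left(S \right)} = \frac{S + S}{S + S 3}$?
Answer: $- \frac{1377}{2} \approx -688.5$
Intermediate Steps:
$a{\left(S \right)} = \frac{1}{2}$ ($a{\left(S \right)} = \frac{2 S}{S + 3 S} = \frac{2 S}{4 S} = 2 S \frac{1}{4 S} = \frac{1}{2}$)
$h = \frac{1}{2} \approx 0.5$
$O = -7$ ($O = -12 + 5 = -7$)
$\left(\left(h \left(-1\right) - 1\right) + O\right) 81 = \left(\left(\frac{1}{2} \left(-1\right) - 1\right) - 7\right) 81 = \left(\left(- \frac{1}{2} - 1\right) - 7\right) 81 = \left(- \frac{3}{2} - 7\right) 81 = \left(- \frac{17}{2}\right) 81 = - \frac{1377}{2}$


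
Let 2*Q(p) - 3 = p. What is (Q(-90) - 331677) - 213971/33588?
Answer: -11142042125/33588 ≈ -3.3173e+5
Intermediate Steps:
Q(p) = 3/2 + p/2
(Q(-90) - 331677) - 213971/33588 = ((3/2 + (½)*(-90)) - 331677) - 213971/33588 = ((3/2 - 45) - 331677) - 213971*1/33588 = (-87/2 - 331677) - 213971/33588 = -663441/2 - 213971/33588 = -11142042125/33588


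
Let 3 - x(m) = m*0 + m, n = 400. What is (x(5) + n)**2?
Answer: 158404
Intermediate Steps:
x(m) = 3 - m (x(m) = 3 - (m*0 + m) = 3 - (0 + m) = 3 - m)
(x(5) + n)**2 = ((3 - 1*5) + 400)**2 = ((3 - 5) + 400)**2 = (-2 + 400)**2 = 398**2 = 158404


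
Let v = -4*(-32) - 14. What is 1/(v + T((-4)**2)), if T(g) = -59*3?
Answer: -1/63 ≈ -0.015873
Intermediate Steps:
T(g) = -177
v = 114 (v = 128 - 14 = 114)
1/(v + T((-4)**2)) = 1/(114 - 177) = 1/(-63) = -1/63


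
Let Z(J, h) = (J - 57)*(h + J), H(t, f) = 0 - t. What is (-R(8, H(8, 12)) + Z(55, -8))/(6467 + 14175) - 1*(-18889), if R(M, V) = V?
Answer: 194953326/10321 ≈ 18889.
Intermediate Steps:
H(t, f) = -t
Z(J, h) = (-57 + J)*(J + h)
(-R(8, H(8, 12)) + Z(55, -8))/(6467 + 14175) - 1*(-18889) = (-(-1)*8 + (55² - 57*55 - 57*(-8) + 55*(-8)))/(6467 + 14175) - 1*(-18889) = (-1*(-8) + (3025 - 3135 + 456 - 440))/20642 + 18889 = (8 - 94)*(1/20642) + 18889 = -86*1/20642 + 18889 = -43/10321 + 18889 = 194953326/10321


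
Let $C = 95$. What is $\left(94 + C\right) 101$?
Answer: $19089$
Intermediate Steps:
$\left(94 + C\right) 101 = \left(94 + 95\right) 101 = 189 \cdot 101 = 19089$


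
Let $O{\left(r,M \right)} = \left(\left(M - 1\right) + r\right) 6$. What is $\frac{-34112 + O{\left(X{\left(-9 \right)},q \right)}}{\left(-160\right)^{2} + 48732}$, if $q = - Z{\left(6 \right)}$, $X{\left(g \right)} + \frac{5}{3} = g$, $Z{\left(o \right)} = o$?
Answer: $- \frac{17109}{37166} \approx -0.46034$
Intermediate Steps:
$X{\left(g \right)} = - \frac{5}{3} + g$
$q = -6$ ($q = \left(-1\right) 6 = -6$)
$O{\left(r,M \right)} = -6 + 6 M + 6 r$ ($O{\left(r,M \right)} = \left(\left(-1 + M\right) + r\right) 6 = \left(-1 + M + r\right) 6 = -6 + 6 M + 6 r$)
$\frac{-34112 + O{\left(X{\left(-9 \right)},q \right)}}{\left(-160\right)^{2} + 48732} = \frac{-34112 + \left(-6 + 6 \left(-6\right) + 6 \left(- \frac{5}{3} - 9\right)\right)}{\left(-160\right)^{2} + 48732} = \frac{-34112 - 106}{25600 + 48732} = \frac{-34112 - 106}{74332} = \left(-34112 - 106\right) \frac{1}{74332} = \left(-34218\right) \frac{1}{74332} = - \frac{17109}{37166}$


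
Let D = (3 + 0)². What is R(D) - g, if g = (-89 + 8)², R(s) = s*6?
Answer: -6507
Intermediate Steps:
D = 9 (D = 3² = 9)
R(s) = 6*s
g = 6561 (g = (-81)² = 6561)
R(D) - g = 6*9 - 1*6561 = 54 - 6561 = -6507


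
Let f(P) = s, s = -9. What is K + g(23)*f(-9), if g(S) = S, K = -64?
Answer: -271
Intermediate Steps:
f(P) = -9
K + g(23)*f(-9) = -64 + 23*(-9) = -64 - 207 = -271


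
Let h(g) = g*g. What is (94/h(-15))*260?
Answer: 4888/45 ≈ 108.62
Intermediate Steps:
h(g) = g²
(94/h(-15))*260 = (94/((-15)²))*260 = (94/225)*260 = 4888/45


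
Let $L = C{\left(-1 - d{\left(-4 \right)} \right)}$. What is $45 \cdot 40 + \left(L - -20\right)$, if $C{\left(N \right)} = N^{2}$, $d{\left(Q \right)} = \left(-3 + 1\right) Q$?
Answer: $1901$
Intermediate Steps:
$d{\left(Q \right)} = - 2 Q$
$L = 81$ ($L = \left(-1 - \left(-2\right) \left(-4\right)\right)^{2} = \left(-1 - 8\right)^{2} = \left(-9\right)^{2} = 81$)
$45 \cdot 40 + \left(L - -20\right) = 45 \cdot 40 + \left(81 - -20\right) = 1800 + \left(81 + 20\right) = 1800 + 101 = 1901$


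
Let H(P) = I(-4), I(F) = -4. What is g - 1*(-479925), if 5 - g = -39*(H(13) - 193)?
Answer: 472247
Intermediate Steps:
H(P) = -4
g = -7678 (g = 5 - (-39)*(-4 - 193) = 5 - (-39)*(-197) = 5 - 1*7683 = 5 - 7683 = -7678)
g - 1*(-479925) = -7678 - 1*(-479925) = -7678 + 479925 = 472247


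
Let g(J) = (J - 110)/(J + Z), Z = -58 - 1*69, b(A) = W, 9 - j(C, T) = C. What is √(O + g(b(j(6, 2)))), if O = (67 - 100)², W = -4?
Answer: √18703263/131 ≈ 33.013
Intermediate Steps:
j(C, T) = 9 - C
b(A) = -4
O = 1089 (O = (-33)² = 1089)
Z = -127 (Z = -58 - 69 = -127)
g(J) = (-110 + J)/(-127 + J) (g(J) = (J - 110)/(J - 127) = (-110 + J)/(-127 + J))
√(O + g(b(j(6, 2)))) = √(1089 + (-110 - 4)/(-127 - 4)) = √(1089 - 114/(-131)) = √(1089 - 1/131*(-114)) = √(1089 + 114/131) = √(142773/131) = √18703263/131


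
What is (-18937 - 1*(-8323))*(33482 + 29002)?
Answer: -663205176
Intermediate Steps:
(-18937 - 1*(-8323))*(33482 + 29002) = (-18937 + 8323)*62484 = -10614*62484 = -663205176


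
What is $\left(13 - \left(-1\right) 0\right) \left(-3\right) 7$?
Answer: $-273$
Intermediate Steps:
$\left(13 - \left(-1\right) 0\right) \left(-3\right) 7 = \left(13 - 0\right) \left(-3\right) 7 = \left(13 + 0\right) \left(-3\right) 7 = 13 \left(-3\right) 7 = \left(-39\right) 7 = -273$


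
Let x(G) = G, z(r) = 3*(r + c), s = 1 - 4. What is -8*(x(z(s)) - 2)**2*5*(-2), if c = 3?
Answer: 320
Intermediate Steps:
s = -3
z(r) = 9 + 3*r (z(r) = 3*(r + 3) = 3*(3 + r) = 9 + 3*r)
-8*(x(z(s)) - 2)**2*5*(-2) = -8*((9 + 3*(-3)) - 2)**2*5*(-2) = -8*((9 - 9) - 2)**2*5*(-2) = -8*(0 - 2)**2*5*(-2) = -8*(-2)**2*5*(-2) = -32*5*(-2) = -8*20*(-2) = -160*(-2) = 320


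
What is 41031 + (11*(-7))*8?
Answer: 40415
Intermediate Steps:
41031 + (11*(-7))*8 = 41031 - 77*8 = 41031 - 616 = 40415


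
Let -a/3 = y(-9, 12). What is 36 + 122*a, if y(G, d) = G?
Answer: 3330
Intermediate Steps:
a = 27 (a = -3*(-9) = 27)
36 + 122*a = 36 + 122*27 = 36 + 3294 = 3330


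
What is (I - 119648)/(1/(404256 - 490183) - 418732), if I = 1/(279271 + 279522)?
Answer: 5744947310283001/20105587032230045 ≈ 0.28574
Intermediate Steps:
I = 1/558793 ≈ 1.7896e-6
(I - 119648)/(1/(404256 - 490183) - 418732) = (1/558793 - 119648)/(1/(404256 - 490183) - 418732) = -66858464863/(558793*(1/(-85927) - 418732)) = -66858464863/(558793*(-1/85927 - 418732)) = -66858464863/(558793*(-35980384565/85927)) = -66858464863/558793*(-85927/35980384565) = 5744947310283001/20105587032230045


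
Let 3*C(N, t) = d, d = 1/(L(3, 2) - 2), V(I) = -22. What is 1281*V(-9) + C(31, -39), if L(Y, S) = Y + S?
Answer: -253637/9 ≈ -28182.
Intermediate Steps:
L(Y, S) = S + Y
d = ⅓ (d = 1/((2 + 3) - 2) = 1/(5 - 2) = 1/3 = ⅓ ≈ 0.33333)
C(N, t) = ⅑ (C(N, t) = (⅓)*(⅓) = ⅑)
1281*V(-9) + C(31, -39) = 1281*(-22) + ⅑ = -28182 + ⅑ = -253637/9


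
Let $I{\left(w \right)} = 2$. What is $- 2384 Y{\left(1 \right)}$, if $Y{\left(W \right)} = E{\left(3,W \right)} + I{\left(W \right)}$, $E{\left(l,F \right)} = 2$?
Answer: $-9536$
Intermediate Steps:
$Y{\left(W \right)} = 4$ ($Y{\left(W \right)} = 2 + 2 = 4$)
$- 2384 Y{\left(1 \right)} = \left(-2384\right) 4 = -9536$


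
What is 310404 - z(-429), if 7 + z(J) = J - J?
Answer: 310411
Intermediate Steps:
z(J) = -7 (z(J) = -7 + (J - J) = -7 + 0 = -7)
310404 - z(-429) = 310404 - 1*(-7) = 310404 + 7 = 310411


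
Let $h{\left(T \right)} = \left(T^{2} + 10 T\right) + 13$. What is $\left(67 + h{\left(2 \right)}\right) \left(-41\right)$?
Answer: $-4264$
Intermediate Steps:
$h{\left(T \right)} = 13 + T^{2} + 10 T$
$\left(67 + h{\left(2 \right)}\right) \left(-41\right) = \left(67 + \left(13 + 2^{2} + 10 \cdot 2\right)\right) \left(-41\right) = \left(67 + \left(13 + 4 + 20\right)\right) \left(-41\right) = \left(67 + 37\right) \left(-41\right) = 104 \left(-41\right) = -4264$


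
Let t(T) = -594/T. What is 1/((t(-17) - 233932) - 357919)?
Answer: -17/10060873 ≈ -1.6897e-6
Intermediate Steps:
1/((t(-17) - 233932) - 357919) = 1/((-594/(-17) - 233932) - 357919) = 1/((-594*(-1/17) - 233932) - 357919) = 1/((594/17 - 233932) - 357919) = 1/(-3976250/17 - 357919) = 1/(-10060873/17) = -17/10060873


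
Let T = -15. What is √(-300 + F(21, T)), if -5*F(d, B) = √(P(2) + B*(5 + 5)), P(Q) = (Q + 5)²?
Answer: √(-7500 - 5*I*√101)/5 ≈ 0.058023 - 17.321*I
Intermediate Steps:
P(Q) = (5 + Q)²
F(d, B) = -√(49 + 10*B)/5 (F(d, B) = -√((5 + 2)² + B*(5 + 5))/5 = -√(7² + B*10)/5 = -√(49 + 10*B)/5)
√(-300 + F(21, T)) = √(-300 - √(49 + 10*(-15))/5) = √(-300 - √(49 - 150)/5) = √(-300 - I*√101/5)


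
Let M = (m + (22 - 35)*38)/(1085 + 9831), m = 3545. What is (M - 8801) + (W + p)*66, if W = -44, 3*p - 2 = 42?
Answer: -117202041/10916 ≈ -10737.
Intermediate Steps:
p = 44/3 (p = 2/3 + (1/3)*42 = 2/3 + 14 = 44/3 ≈ 14.667)
M = 3051/10916 (M = (3545 + (22 - 35)*38)/(1085 + 9831) = (3545 - 13*38)/10916 = (3545 - 494)*(1/10916) = 3051*(1/10916) = 3051/10916 ≈ 0.27950)
(M - 8801) + (W + p)*66 = (3051/10916 - 8801) + (-44 + 44/3)*66 = -96068665/10916 - 88/3*66 = -96068665/10916 - 1936 = -117202041/10916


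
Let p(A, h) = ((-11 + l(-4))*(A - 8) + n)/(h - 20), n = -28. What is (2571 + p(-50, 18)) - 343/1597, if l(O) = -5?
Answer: 3386894/1597 ≈ 2120.8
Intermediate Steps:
p(A, h) = (100 - 16*A)/(-20 + h) (p(A, h) = ((-11 - 5)*(A - 8) - 28)/(h - 20) = (-16*(-8 + A) - 28)/(-20 + h) = ((128 - 16*A) - 28)/(-20 + h) = (100 - 16*A)/(-20 + h))
(2571 + p(-50, 18)) - 343/1597 = (2571 + 4*(25 - 4*(-50))/(-20 + 18)) - 343/1597 = (2571 + 4*(25 + 200)/(-2)) - 343*1/1597 = (2571 + 4*(-½)*225) - 343/1597 = (2571 - 450) - 343/1597 = 2121 - 343/1597 = 3386894/1597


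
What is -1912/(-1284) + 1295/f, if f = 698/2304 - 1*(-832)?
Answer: 937193254/307778973 ≈ 3.0450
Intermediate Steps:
f = 958813/1152 (f = 698*(1/2304) + 832 = 349/1152 + 832 = 958813/1152 ≈ 832.30)
-1912/(-1284) + 1295/f = -1912/(-1284) + 1295/(958813/1152) = -1912*(-1/1284) + 1295*(1152/958813) = 478/321 + 1491840/958813 = 937193254/307778973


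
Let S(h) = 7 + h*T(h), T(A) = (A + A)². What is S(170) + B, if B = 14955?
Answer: 19666962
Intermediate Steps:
T(A) = 4*A² (T(A) = (2*A)² = 4*A²)
S(h) = 7 + 4*h³ (S(h) = 7 + h*(4*h²) = 7 + 4*h³)
S(170) + B = (7 + 4*170³) + 14955 = (7 + 4*4913000) + 14955 = (7 + 19652000) + 14955 = 19652007 + 14955 = 19666962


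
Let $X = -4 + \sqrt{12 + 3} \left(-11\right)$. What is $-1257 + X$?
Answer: $-1261 - 11 \sqrt{15} \approx -1303.6$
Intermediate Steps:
$X = -4 - 11 \sqrt{15}$ ($X = -4 + \sqrt{15} \left(-11\right) = -4 - 11 \sqrt{15} \approx -46.603$)
$-1257 + X = -1257 - \left(4 + 11 \sqrt{15}\right) = -1261 - 11 \sqrt{15}$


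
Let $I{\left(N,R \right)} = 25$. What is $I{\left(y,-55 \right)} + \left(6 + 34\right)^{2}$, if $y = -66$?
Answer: $1625$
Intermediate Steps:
$I{\left(y,-55 \right)} + \left(6 + 34\right)^{2} = 25 + \left(6 + 34\right)^{2} = 25 + 40^{2} = 25 + 1600 = 1625$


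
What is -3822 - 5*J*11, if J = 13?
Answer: -4537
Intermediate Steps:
-3822 - 5*J*11 = -3822 - 5*13*11 = -3822 - 65*11 = -3822 - 1*715 = -3822 - 715 = -4537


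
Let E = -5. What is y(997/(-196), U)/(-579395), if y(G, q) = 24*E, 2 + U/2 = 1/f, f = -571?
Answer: 24/115879 ≈ 0.00020711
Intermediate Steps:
U = -2286/571 (U = -4 + 2/(-571) = -4 + 2*(-1/571) = -4 - 2/571 = -2286/571 ≈ -4.0035)
y(G, q) = -120 (y(G, q) = 24*(-5) = -120)
y(997/(-196), U)/(-579395) = -120/(-579395) = -120*(-1/579395) = 24/115879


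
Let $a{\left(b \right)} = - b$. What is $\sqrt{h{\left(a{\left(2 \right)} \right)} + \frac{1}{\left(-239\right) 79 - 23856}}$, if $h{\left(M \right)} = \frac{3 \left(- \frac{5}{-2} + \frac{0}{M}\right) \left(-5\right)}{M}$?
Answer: $\frac{\sqrt{136983666727}}{85474} \approx 4.3301$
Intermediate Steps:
$h{\left(M \right)} = - \frac{75}{2 M}$ ($h{\left(M \right)} = \frac{3 \left(\left(-5\right) \left(- \frac{1}{2}\right) + 0\right) \left(-5\right)}{M} = \frac{3 \left(\frac{5}{2} + 0\right) \left(-5\right)}{M} = \frac{3 \cdot \frac{5}{2} \left(-5\right)}{M} = \frac{\frac{15}{2} \left(-5\right)}{M} = - \frac{75}{2 M}$)
$\sqrt{h{\left(a{\left(2 \right)} \right)} + \frac{1}{\left(-239\right) 79 - 23856}} = \sqrt{- \frac{75}{2 \left(\left(-1\right) 2\right)} + \frac{1}{\left(-239\right) 79 - 23856}} = \sqrt{- \frac{75}{2 \left(-2\right)} + \frac{1}{-18881 - 23856}} = \sqrt{\left(- \frac{75}{2}\right) \left(- \frac{1}{2}\right) + \frac{1}{-42737}} = \sqrt{\frac{75}{4} - \frac{1}{42737}} = \sqrt{\frac{3205271}{170948}} = \frac{\sqrt{136983666727}}{85474}$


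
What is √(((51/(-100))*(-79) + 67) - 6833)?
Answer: I*√672571/10 ≈ 82.01*I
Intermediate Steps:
√(((51/(-100))*(-79) + 67) - 6833) = √(((51*(-1/100))*(-79) + 67) - 6833) = √((-51/100*(-79) + 67) - 6833) = √((4029/100 + 67) - 6833) = √(10729/100 - 6833) = √(-672571/100) = I*√672571/10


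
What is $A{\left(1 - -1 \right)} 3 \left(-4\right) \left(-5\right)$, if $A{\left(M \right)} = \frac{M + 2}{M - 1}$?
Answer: $240$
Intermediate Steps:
$A{\left(M \right)} = \frac{2 + M}{-1 + M}$
$A{\left(1 - -1 \right)} 3 \left(-4\right) \left(-5\right) = \frac{2 + \left(1 - -1\right)}{-1 + \left(1 - -1\right)} 3 \left(-4\right) \left(-5\right) = \frac{2 + \left(1 + 1\right)}{-1 + \left(1 + 1\right)} \left(\left(-12\right) \left(-5\right)\right) = \frac{2 + 2}{-1 + 2} \cdot 60 = 1^{-1} \cdot 4 \cdot 60 = 1 \cdot 4 \cdot 60 = 4 \cdot 60 = 240$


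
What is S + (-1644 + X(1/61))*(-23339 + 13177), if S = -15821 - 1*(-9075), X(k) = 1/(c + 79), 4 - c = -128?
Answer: 3523601640/211 ≈ 1.6700e+7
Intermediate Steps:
c = 132 (c = 4 - 1*(-128) = 4 + 128 = 132)
X(k) = 1/211 (X(k) = 1/(132 + 79) = 1/211)
S = -6746 (S = -15821 + 9075 = -6746)
S + (-1644 + X(1/61))*(-23339 + 13177) = -6746 + (-1644 + 1/211)*(-23339 + 13177) = -6746 - 346883/211*(-10162) = -6746 + 3525025046/211 = 3523601640/211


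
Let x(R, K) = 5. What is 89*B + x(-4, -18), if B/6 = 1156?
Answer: 617309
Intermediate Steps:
B = 6936 (B = 6*1156 = 6936)
89*B + x(-4, -18) = 89*6936 + 5 = 617304 + 5 = 617309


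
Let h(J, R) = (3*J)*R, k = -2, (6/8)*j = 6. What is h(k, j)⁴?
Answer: 5308416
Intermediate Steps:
j = 8 (j = (4/3)*6 = 8)
h(J, R) = 3*J*R
h(k, j)⁴ = (3*(-2)*8)⁴ = (-48)⁴ = 5308416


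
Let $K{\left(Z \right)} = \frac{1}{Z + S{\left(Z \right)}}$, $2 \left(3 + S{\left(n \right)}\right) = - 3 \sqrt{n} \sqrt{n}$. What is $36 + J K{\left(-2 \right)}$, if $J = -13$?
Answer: $\frac{85}{2} \approx 42.5$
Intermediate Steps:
$S{\left(n \right)} = -3 - \frac{3 n}{2}$ ($S{\left(n \right)} = -3 + \frac{- 3 \sqrt{n} \sqrt{n}}{2} = -3 + \frac{\left(-3\right) n}{2} = -3 - \frac{3 n}{2}$)
$K{\left(Z \right)} = \frac{1}{-3 - \frac{Z}{2}}$ ($K{\left(Z \right)} = \frac{1}{Z - \left(3 + \frac{3 Z}{2}\right)} = \frac{1}{-3 - \frac{Z}{2}}$)
$36 + J K{\left(-2 \right)} = 36 - 13 \frac{2}{-6 - -2} = 36 - 13 \frac{2}{-6 + 2} = 36 - 13 \frac{2}{-4} = 36 - 13 \cdot 2 \left(- \frac{1}{4}\right) = 36 - - \frac{13}{2} = 36 + \frac{13}{2} = \frac{85}{2}$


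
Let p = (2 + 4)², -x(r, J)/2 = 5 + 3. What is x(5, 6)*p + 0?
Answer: -576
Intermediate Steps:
x(r, J) = -16 (x(r, J) = -2*(5 + 3) = -2*8 = -16)
p = 36 (p = 6² = 36)
x(5, 6)*p + 0 = -16*36 + 0 = -576 + 0 = -576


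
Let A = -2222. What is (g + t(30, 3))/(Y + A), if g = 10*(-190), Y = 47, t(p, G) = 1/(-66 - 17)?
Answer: 52567/60175 ≈ 0.87357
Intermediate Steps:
t(p, G) = -1/83 (t(p, G) = 1/(-83) = -1/83)
g = -1900
(g + t(30, 3))/(Y + A) = (-1900 - 1/83)/(47 - 2222) = -157701/83/(-2175) = -157701/83*(-1/2175) = 52567/60175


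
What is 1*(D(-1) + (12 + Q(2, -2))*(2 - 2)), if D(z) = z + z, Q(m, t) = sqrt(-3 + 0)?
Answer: -2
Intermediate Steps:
Q(m, t) = I*sqrt(3) (Q(m, t) = sqrt(-3) = I*sqrt(3))
D(z) = 2*z
1*(D(-1) + (12 + Q(2, -2))*(2 - 2)) = 1*(2*(-1) + (12 + I*sqrt(3))*(2 - 2)) = 1*(-2 + (12 + I*sqrt(3))*0) = 1*(-2 + 0) = 1*(-2) = -2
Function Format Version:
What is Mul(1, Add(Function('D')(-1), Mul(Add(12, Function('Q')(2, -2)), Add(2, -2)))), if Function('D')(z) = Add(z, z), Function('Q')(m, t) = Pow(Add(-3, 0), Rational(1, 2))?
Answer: -2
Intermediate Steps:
Function('Q')(m, t) = Mul(I, Pow(3, Rational(1, 2))) (Function('Q')(m, t) = Pow(-3, Rational(1, 2)) = Mul(I, Pow(3, Rational(1, 2))))
Function('D')(z) = Mul(2, z)
Mul(1, Add(Function('D')(-1), Mul(Add(12, Function('Q')(2, -2)), Add(2, -2)))) = Mul(1, Add(Mul(2, -1), Mul(Add(12, Mul(I, Pow(3, Rational(1, 2)))), Add(2, -2)))) = Mul(1, Add(-2, Mul(Add(12, Mul(I, Pow(3, Rational(1, 2)))), 0))) = Mul(1, Add(-2, 0)) = Mul(1, -2) = -2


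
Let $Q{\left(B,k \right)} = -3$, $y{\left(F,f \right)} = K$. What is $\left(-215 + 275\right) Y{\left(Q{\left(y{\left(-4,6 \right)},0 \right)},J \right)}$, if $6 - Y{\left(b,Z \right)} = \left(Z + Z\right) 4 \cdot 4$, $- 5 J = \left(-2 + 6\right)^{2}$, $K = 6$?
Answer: $6504$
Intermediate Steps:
$y{\left(F,f \right)} = 6$
$J = - \frac{16}{5}$ ($J = - \frac{\left(-2 + 6\right)^{2}}{5} = - \frac{4^{2}}{5} = \left(- \frac{1}{5}\right) 16 = - \frac{16}{5} \approx -3.2$)
$Y{\left(b,Z \right)} = 6 - 32 Z$ ($Y{\left(b,Z \right)} = 6 - \left(Z + Z\right) 4 \cdot 4 = 6 - 2 Z 4 \cdot 4 = 6 - 8 Z 4 = 6 - 32 Z$)
$\left(-215 + 275\right) Y{\left(Q{\left(y{\left(-4,6 \right)},0 \right)},J \right)} = \left(-215 + 275\right) \left(6 - - \frac{512}{5}\right) = 60 \left(6 + \frac{512}{5}\right) = 60 \cdot \frac{542}{5} = 6504$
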